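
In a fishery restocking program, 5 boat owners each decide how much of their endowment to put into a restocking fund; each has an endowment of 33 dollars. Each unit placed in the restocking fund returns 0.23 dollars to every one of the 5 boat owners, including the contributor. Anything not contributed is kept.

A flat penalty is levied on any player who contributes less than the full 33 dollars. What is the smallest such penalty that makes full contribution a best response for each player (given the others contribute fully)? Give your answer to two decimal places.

Given the others contribute fully, the best deviation is to contribute 0 (any partial contribution still incurs the fine and gives up units whose private return 0.23 is below 1).
Deviating from 33 to 0 saves 33 dollars but forfeits the deviator's share of the drop in the restocking fund: 0.23 × 33 = 7.59.
So the deviation gain is 33 − 7.59 = 25.41, and the fine must be at least 25.41 dollars to wipe it out.

25.41 dollars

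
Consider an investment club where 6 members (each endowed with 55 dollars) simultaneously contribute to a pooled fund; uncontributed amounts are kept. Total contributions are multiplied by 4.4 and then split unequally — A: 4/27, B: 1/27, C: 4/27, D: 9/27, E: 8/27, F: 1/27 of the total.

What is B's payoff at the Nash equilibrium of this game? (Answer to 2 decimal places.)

72.93 dollars

A player with share s gets back 4.4·s per unit contributed, so full contribution is dominant for anyone with s > 1/4.4 = 0.2273 and zero contribution is dominant for anyone below.
D and E are above the threshold, contributing 55 each; the remaining 4 contribute 0. Total contributed: 110.
B keeps 55 and receives 4.4 × 110 × 1/27 = 17.93 from the pooled fund, for a payoff of 72.93.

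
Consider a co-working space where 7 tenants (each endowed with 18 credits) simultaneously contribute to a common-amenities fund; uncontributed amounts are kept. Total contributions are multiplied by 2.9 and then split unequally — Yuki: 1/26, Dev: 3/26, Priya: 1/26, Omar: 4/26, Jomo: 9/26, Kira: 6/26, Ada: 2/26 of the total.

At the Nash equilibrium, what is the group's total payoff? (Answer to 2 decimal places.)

160.20 credits

A player with share s gets back 2.9·s per unit contributed, so full contribution is dominant for anyone with s > 1/2.9 = 0.3448 and zero contribution is dominant for anyone below.
Jomo alone (share 9/26) is above the threshold, contributing 18; the remaining 6 contribute 0. Total contributed: 18.
The common-amenities fund pays out 2.9 × 18 = 52.20 in total (split across the unequal shares, but the aggregate is all that matters for the group sum).
The 6 free-riders keep 18 each, adding 108. Group total = 108 + 52.20 = 160.20.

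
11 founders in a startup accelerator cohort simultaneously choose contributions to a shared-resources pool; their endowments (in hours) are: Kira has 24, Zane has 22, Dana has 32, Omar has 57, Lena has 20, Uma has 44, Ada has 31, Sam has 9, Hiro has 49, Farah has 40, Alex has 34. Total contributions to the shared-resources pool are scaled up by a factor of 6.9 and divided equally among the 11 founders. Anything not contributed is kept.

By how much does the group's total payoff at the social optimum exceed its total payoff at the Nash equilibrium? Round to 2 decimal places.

2135.80 hours

The private return per contributed unit is 6.9/11 = 0.6273 < 1 for every player regardless of endowment, so the Nash equilibrium is zero contribution and the group total is Σ E_j = 24 + 22 + 32 + 57 + 20 + 44 + 31 + 9 + 49 + 40 + 34 = 362.
Each contributed unit returns 6.900 to the group, so the social optimum is full contribution by everyone: group total = 6.900 × 362 = 2497.80.
Efficiency loss = (6.900 − 1) × 362 = 2135.80.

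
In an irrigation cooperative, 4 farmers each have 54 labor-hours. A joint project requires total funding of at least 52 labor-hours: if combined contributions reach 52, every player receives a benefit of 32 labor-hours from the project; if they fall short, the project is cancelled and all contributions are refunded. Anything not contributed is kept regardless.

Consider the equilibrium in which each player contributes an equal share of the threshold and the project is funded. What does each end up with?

73 labor-hours

Equal share of the threshold: 52/4 = 13.
At this profile no one gains by cutting their contribution: any cut drops the total below 52, the project is cancelled, contributions are refunded, and the deviator ends with 54, which is less than 54 − 13 + 32 = 73. Contributing more than 13 just wastes the excess. So contributing exactly 13 is a best response.
Each player's payoff: 54 − 13 + 32 = 73.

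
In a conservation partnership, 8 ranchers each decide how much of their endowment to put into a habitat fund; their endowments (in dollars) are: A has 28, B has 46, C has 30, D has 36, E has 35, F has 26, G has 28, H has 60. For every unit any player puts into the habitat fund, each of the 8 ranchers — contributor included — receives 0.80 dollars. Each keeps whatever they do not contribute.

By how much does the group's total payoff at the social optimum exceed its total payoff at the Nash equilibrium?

The private return per contributed unit is 0.80 < 1 for everyone, so the Nash equilibrium is zero contribution and the group total is Σ E_j = 28 + 46 + 30 + 36 + 35 + 26 + 28 + 60 = 289.
Each contributed unit returns 6.400 to the group, so the social optimum is full contribution by everyone: group total = 6.400 × 289 = 1849.60.
Efficiency loss = (6.400 − 1) × 289 = 1560.60.

1560.60 dollars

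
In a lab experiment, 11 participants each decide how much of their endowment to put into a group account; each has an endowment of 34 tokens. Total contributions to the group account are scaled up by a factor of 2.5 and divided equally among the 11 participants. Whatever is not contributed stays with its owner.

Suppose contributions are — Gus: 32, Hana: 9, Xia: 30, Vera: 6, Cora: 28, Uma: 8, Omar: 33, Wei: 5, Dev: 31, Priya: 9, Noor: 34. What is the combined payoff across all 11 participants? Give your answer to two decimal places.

711.50 tokens

Total contributed: 32 + 9 + 30 + 6 + 28 + 8 + 33 + 5 + 31 + 9 + 34 = 225; total kept: 11 × 34 − 225 = 149.
The group account pays out 2.5 × 225 = 562.50 in aggregate.
Group total = 149 + 562.50 = 711.50.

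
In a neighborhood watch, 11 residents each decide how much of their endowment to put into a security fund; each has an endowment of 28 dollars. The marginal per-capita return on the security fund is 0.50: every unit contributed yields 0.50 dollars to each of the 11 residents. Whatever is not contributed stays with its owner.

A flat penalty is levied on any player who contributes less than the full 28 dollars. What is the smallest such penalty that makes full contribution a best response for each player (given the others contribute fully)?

Given the others contribute fully, the best deviation is to contribute 0 (any partial contribution still incurs the fine and gives up units whose private return 0.50 is below 1).
Deviating from 28 to 0 saves 28 dollars but forfeits the deviator's share of the drop in the security fund: 0.50 × 28 = 14.00.
So the deviation gain is 28 − 14.00 = 14.00, and the fine must be at least 14.00 dollars to wipe it out.

14.00 dollars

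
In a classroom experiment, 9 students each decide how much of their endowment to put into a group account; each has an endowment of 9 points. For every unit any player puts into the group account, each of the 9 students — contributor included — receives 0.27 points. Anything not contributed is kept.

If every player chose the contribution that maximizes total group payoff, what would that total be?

196.83 points

Each contributed unit returns 2.430 to the group as a whole (0.27 to each of 9 players), which exceeds 1, so the social optimum is full contribution: group total = 2.430 × 81 = 196.83.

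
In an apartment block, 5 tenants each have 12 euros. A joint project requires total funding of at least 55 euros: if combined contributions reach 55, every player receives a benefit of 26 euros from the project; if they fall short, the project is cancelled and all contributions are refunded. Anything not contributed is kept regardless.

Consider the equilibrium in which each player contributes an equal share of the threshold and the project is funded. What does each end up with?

Equal share of the threshold: 55/5 = 11.
At this profile no one gains by cutting their contribution: any cut drops the total below 55, the project is cancelled, contributions are refunded, and the deviator ends with 12, which is less than 12 − 11 + 26 = 27. Contributing more than 11 just wastes the excess. So contributing exactly 11 is a best response.
Each player's payoff: 12 − 11 + 26 = 27.

27 euros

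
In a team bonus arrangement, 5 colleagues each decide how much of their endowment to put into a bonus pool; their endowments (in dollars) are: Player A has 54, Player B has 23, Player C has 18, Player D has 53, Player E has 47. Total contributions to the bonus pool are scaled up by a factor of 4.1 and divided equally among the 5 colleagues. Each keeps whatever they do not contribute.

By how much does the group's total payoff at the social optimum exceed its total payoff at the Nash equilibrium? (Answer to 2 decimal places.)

The private return per contributed unit is 4.1/5 = 0.8200 < 1 for every player regardless of endowment, so the Nash equilibrium is zero contribution and the group total is Σ E_j = 54 + 23 + 18 + 53 + 47 = 195.
Each contributed unit returns 4.100 to the group, so the social optimum is full contribution by everyone: group total = 4.100 × 195 = 799.50.
Efficiency loss = (4.100 − 1) × 195 = 604.50.

604.50 dollars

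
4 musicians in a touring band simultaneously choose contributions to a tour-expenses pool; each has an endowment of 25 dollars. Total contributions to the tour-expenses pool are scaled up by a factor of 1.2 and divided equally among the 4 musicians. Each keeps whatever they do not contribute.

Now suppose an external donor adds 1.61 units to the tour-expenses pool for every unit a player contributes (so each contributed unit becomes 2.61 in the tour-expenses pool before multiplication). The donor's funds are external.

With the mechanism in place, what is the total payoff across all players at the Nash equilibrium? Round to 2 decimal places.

The effective private return is 1.2 × 2.61 / 4 = 0.7830, which is still under 1, so the mechanism doesn't change anyone's dominant strategy: zero contribution.
At the Nash equilibrium no one contributes; group total payoff = 4 × 25 = 100.

100.00 dollars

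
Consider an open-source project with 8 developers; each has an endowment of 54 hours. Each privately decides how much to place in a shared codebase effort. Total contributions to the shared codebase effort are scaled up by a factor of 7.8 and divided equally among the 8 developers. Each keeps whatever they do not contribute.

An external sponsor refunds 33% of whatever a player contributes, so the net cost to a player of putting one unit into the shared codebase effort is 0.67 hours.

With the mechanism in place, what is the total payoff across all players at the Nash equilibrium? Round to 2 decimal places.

The effective private return per unit is now (7.8/8) / 0.67 = 1.4552 > 1, so every player's dominant strategy flips to full contribution.
So the Nash equilibrium is full contribution by all 8; the group earns 8 × (54 × 0.33 + 7.8 × 54) = 3512.16.

3512.16 hours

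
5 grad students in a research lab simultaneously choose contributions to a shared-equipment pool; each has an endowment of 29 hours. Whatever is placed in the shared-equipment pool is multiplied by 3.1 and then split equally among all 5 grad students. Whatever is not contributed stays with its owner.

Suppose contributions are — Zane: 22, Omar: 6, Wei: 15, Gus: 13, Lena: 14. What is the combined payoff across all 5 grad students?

292.00 hours

Total contributed: 22 + 6 + 15 + 13 + 14 = 70; total kept: 5 × 29 − 70 = 75.
The shared-equipment pool pays out 3.1 × 70 = 217.00 in aggregate.
Group total = 75 + 217.00 = 292.00.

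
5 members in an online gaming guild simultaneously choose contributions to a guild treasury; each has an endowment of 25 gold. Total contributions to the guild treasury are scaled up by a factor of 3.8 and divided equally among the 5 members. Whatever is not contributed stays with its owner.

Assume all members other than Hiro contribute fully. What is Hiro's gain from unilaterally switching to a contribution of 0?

Switching from a contribution of 25 to 0 lets Hiro keep an extra 25 gold, but lowers the guild treasury by 25, which costs Hiro their own share of that drop: 3.8/5 × 25 = 19.00.
Net gain = 25 − 19.00 = 6.00. The private return per contributed unit (0.7600) is below 1, so free-riding is indeed the best response regardless of what the others do.

6.00 gold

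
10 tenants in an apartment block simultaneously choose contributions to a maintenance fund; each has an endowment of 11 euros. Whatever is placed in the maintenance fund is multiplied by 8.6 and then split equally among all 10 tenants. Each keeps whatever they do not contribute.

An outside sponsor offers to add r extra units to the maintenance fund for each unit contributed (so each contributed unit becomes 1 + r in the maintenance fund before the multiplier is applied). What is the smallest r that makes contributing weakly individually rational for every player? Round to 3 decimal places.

0.163

With matching at rate r, one contributed unit becomes (1 + r) in the maintenance fund and returns 8.6 × (1 + r) / 10 to the contributor.
Setting this equal to 1: 1 + r = 10/8.6 = 1.1628.
So the minimum matching rate is r = 1.1628 − 1 = 0.163.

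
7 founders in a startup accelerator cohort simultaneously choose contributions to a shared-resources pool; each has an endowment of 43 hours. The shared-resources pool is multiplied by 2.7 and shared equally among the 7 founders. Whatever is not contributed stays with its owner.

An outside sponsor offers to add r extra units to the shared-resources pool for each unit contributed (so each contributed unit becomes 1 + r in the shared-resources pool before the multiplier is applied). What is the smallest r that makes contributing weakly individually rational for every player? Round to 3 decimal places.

1.593

With matching at rate r, one contributed unit becomes (1 + r) in the shared-resources pool and returns 2.7 × (1 + r) / 7 to the contributor.
Setting this equal to 1: 1 + r = 7/2.7 = 2.5926.
So the minimum matching rate is r = 2.5926 − 1 = 1.593.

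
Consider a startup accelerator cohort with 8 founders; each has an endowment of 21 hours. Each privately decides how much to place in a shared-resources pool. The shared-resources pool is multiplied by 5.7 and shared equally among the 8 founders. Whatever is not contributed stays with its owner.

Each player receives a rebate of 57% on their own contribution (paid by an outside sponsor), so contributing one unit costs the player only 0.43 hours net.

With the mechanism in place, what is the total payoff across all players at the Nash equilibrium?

With the mechanism, a contributed unit returns (5.7/8) / 0.43 = 1.6570 per unit of net cost to the contributor — now above 1 — so contributing fully is weakly dominant for every player.
So the Nash equilibrium is full contribution by all 8; the group earns 8 × (21 × 0.57 + 5.7 × 21) = 1053.36.

1053.36 hours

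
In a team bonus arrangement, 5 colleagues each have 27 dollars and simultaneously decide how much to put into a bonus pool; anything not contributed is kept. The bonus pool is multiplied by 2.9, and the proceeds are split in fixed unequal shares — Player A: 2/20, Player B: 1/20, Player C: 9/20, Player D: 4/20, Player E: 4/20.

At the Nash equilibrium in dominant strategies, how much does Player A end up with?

34.83 dollars

For player j, contributing a unit is worthwhile iff 2.9 × (j's share) ≥ 1, i.e. iff j's share is at least 0.3448.
Player C alone (share 9/20) is above the threshold, contributing 27; the remaining 4 contribute 0. Total contributed: 27.
Player A keeps 27 and receives 2.9 × 27 × 2/20 = 7.83 from the bonus pool, for a payoff of 34.83.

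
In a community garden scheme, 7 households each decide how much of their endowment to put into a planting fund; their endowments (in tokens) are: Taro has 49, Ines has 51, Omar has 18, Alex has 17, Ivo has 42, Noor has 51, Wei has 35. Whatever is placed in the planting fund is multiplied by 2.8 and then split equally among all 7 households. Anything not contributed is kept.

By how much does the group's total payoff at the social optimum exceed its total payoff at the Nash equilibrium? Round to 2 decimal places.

473.40 tokens

The private return per contributed unit is 2.8/7 = 0.4000 < 1 for every player regardless of endowment, so the Nash equilibrium is zero contribution and the group total is Σ E_j = 49 + 51 + 18 + 17 + 42 + 51 + 35 = 263.
Each contributed unit returns 2.800 to the group, so the social optimum is full contribution by everyone: group total = 2.800 × 263 = 736.40.
Efficiency loss = (2.800 − 1) × 263 = 473.40.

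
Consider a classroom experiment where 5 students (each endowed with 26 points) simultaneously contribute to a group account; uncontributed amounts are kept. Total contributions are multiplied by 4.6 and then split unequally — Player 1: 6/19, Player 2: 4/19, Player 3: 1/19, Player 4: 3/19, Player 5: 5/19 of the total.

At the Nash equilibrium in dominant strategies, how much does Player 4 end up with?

63.77 points

Player j's private return per contributed unit is 4.6 × (j's share). Contributing is weakly dominant for j when that share is at least 1/4.6 = 0.2174, and contributing 0 is dominant otherwise.
Player 1 and Player 5 are above the threshold, contributing 26 each; the remaining 3 contribute 0. Total contributed: 52.
Player 4 keeps 26 and receives 4.6 × 52 × 3/19 = 37.77 from the group account, for a payoff of 63.77.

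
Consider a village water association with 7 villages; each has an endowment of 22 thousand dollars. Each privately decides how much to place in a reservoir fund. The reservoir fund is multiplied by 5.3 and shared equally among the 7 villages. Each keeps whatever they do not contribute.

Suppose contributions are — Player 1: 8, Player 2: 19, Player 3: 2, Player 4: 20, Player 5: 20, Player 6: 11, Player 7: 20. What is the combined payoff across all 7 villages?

584.00 thousand dollars

Total contributed: 8 + 19 + 2 + 20 + 20 + 11 + 20 = 100; total kept: 7 × 22 − 100 = 54.
The reservoir fund pays out 5.3 × 100 = 530.00 in aggregate.
Group total = 54 + 530.00 = 584.00.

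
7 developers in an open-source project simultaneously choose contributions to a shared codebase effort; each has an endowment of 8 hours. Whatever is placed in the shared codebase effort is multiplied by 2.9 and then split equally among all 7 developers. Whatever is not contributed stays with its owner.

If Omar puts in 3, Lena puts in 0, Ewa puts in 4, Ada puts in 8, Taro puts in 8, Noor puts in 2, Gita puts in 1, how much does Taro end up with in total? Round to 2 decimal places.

Total contributed: 3 + 0 + 4 + 8 + 8 + 2 + 1 = 26.
Each receives 2.9 × 26 / 7 = 10.77 from the shared codebase effort.
Taro keeps 8 − 8 = 0, so Taro's payoff is 0 + 10.77 = 10.77.

10.77 hours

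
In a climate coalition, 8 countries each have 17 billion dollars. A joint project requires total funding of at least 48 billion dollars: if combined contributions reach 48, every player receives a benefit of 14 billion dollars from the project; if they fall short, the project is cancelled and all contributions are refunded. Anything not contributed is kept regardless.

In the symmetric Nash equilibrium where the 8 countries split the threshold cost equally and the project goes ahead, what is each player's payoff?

Equal share of the threshold: 48/8 = 6.
At this profile no one gains by cutting their contribution: any cut drops the total below 48, the project is cancelled, contributions are refunded, and the deviator ends with 17, which is less than 17 − 6 + 14 = 25. Contributing more than 6 just wastes the excess. So contributing exactly 6 is a best response.
Each player's payoff: 17 − 6 + 14 = 25.

25 billion dollars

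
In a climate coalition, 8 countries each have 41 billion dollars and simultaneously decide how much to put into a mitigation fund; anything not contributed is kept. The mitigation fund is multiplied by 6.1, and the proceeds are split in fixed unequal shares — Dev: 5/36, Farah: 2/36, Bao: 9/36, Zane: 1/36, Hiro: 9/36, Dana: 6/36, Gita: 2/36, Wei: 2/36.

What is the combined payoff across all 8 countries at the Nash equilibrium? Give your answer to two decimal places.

For player j, contributing a unit is worthwhile iff 6.1 × (j's share) ≥ 1, i.e. iff j's share is at least 0.1639.
The shares above 0.1639 belong to Bao, Hiro and Dana, contributing 41 each; the remaining 5 contribute 0. Total contributed: 123.
The mitigation fund pays out 6.1 × 123 = 750.30 in total (split across the unequal shares, but the aggregate is all that matters for the group sum).
The 5 free-riders keep 41 each, adding 205. Group total = 205 + 750.30 = 955.30.

955.30 billion dollars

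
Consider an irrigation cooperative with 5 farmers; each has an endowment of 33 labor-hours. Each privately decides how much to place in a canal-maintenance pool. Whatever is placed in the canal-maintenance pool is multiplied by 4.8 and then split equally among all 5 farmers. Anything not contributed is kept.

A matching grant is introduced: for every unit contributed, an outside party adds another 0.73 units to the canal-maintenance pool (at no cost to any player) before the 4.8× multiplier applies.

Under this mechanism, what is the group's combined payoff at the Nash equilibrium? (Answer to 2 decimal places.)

1370.16 labor-hours

The effective private return per unit is now 4.8 × 1.73 / 5 = 1.6608 > 1, so every player's dominant strategy flips to full contribution.
So the Nash equilibrium is full contribution by all 5; the group earns 4.8 × 1.73 × 165 = 1370.16.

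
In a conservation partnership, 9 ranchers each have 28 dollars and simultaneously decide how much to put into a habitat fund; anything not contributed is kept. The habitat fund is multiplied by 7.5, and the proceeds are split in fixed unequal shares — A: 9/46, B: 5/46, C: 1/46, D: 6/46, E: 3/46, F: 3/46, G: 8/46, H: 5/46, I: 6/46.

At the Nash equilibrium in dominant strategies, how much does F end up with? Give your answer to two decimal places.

55.39 dollars

Player j's private return per contributed unit is 7.5 × (j's share). Contributing is weakly dominant for j when that share is at least 1/7.5 = 0.1333, and contributing 0 is dominant otherwise.
A and G are above the threshold, contributing 28 each; the remaining 7 contribute 0. Total contributed: 56.
F keeps 28 and receives 7.5 × 56 × 3/46 = 27.39 from the habitat fund, for a payoff of 55.39.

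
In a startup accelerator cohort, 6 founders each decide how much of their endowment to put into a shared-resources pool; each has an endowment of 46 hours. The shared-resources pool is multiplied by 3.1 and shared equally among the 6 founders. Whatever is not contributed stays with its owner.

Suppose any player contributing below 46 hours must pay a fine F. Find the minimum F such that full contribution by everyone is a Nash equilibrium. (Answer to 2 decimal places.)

22.23 hours

Given the others contribute fully, the best deviation is to contribute 0 (any partial contribution still incurs the fine and gives up units whose private return 0.5167 is below 1).
Deviating from 46 to 0 saves 46 hours but forfeits the deviator's share of the drop in the shared-resources pool: 3.1/6 × 46 = 23.77.
So the deviation gain is 46 − 23.77 = 22.23, and the fine must be at least 22.23 hours to wipe it out.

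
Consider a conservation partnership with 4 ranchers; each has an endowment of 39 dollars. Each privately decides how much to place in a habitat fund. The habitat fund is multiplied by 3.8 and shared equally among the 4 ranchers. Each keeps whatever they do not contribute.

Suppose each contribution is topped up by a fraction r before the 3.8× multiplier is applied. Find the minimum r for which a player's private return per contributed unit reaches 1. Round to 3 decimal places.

0.053

With matching at rate r, one contributed unit becomes (1 + r) in the habitat fund and returns 3.8 × (1 + r) / 4 to the contributor.
Setting this equal to 1: 1 + r = 4/3.8 = 1.0526.
So the minimum matching rate is r = 1.0526 − 1 = 0.053.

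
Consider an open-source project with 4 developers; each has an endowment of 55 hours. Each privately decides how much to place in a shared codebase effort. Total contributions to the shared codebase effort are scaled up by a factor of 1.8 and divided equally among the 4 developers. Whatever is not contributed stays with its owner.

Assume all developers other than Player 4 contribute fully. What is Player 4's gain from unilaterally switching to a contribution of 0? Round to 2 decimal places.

30.25 hours

Switching from a contribution of 55 to 0 lets Player 4 keep an extra 55 hours, but lowers the shared codebase effort by 55, which costs Player 4 their own share of that drop: 1.8/4 × 55 = 24.75.
Net gain = 55 − 24.75 = 30.25. The private return per contributed unit (0.4500) is below 1, so free-riding is indeed the best response regardless of what the others do.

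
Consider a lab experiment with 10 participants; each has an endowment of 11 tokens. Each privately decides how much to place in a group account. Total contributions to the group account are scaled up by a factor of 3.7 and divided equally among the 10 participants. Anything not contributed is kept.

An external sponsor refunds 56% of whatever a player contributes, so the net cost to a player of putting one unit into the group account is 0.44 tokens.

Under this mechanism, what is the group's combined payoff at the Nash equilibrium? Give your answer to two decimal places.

Even with the mechanism, each unit contributed returns only (3.7/10) / 0.44 = 0.8409 per unit of net cost, so contributing nothing is still dominant.
Everyone keeps their endowment and the group total is 10 × 11 = 110.

110.00 tokens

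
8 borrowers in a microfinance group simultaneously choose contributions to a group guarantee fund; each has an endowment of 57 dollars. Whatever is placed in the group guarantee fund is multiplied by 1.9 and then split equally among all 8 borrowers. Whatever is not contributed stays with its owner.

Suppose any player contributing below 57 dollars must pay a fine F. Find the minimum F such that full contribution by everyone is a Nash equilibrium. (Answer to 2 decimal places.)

43.46 dollars

Given the others contribute fully, the best deviation is to contribute 0 (any partial contribution still incurs the fine and gives up units whose private return 0.2375 is below 1).
Deviating from 57 to 0 saves 57 dollars but forfeits the deviator's share of the drop in the group guarantee fund: 1.9/8 × 57 = 13.54.
So the deviation gain is 57 − 13.54 = 43.46, and the fine must be at least 43.46 dollars to wipe it out.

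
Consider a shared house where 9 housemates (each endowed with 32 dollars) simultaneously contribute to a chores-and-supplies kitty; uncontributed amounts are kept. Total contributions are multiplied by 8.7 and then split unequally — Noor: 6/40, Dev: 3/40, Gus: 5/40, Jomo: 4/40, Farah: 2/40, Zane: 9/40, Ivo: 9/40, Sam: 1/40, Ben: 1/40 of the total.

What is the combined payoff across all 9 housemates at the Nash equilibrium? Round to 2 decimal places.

1273.60 dollars

A player with share s gets back 8.7·s per unit contributed, so full contribution is dominant for anyone with s > 1/8.7 = 0.1149 and zero contribution is dominant for anyone below.
Noor, Gus, Zane and Ivo clear that bar, contributing 32 each; the remaining 5 contribute 0. Total contributed: 128.
The chores-and-supplies kitty pays out 8.7 × 128 = 1113.60 in total (split across the unequal shares, but the aggregate is all that matters for the group sum).
The 5 free-riders keep 32 each, adding 160. Group total = 160 + 1113.60 = 1273.60.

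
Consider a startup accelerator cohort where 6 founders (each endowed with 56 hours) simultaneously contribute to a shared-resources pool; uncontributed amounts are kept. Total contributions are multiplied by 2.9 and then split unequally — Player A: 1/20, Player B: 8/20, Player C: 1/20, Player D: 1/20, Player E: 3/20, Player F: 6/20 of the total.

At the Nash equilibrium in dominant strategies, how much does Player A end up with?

A player with share s gets back 2.9·s per unit contributed, so full contribution is dominant for anyone with s > 1/2.9 = 0.3448 and zero contribution is dominant for anyone below.
The only share above 0.3448 is Player B's 8/20, contributing 56; the remaining 5 contribute 0. Total contributed: 56.
Player A keeps 56 and receives 2.9 × 56 × 1/20 = 8.12 from the shared-resources pool, for a payoff of 64.12.

64.12 hours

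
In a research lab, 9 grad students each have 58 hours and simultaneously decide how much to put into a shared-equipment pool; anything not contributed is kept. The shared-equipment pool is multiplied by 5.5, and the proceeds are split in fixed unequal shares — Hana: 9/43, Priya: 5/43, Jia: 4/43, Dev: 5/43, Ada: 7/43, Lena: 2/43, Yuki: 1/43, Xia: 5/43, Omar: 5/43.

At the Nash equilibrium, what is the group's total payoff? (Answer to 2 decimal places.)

For player j, contributing a unit is worthwhile iff 5.5 × (j's share) ≥ 1, i.e. iff j's share is at least 0.1818.
Only Hana (9/43) clears that bar, contributing 58; the remaining 8 contribute 0. Total contributed: 58.
The shared-equipment pool pays out 5.5 × 58 = 319.00 in total (split across the unequal shares, but the aggregate is all that matters for the group sum).
The 8 free-riders keep 58 each, adding 464. Group total = 464 + 319.00 = 783.00.

783.00 hours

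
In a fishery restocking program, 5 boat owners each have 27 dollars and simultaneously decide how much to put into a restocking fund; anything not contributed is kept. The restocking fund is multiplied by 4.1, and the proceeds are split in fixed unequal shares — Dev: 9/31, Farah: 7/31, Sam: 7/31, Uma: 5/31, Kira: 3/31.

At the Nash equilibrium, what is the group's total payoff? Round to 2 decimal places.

Each unit j contributes comes back to j as 4.1 × (j's share), so j prefers to contribute only if that share exceeds 1/4.1 = 0.2439; otherwise keeping the unit dominates.
The only share above 0.2439 is Dev's 9/31, contributing 27; the remaining 4 contribute 0. Total contributed: 27.
The restocking fund pays out 4.1 × 27 = 110.70 in total (split across the unequal shares, but the aggregate is all that matters for the group sum).
The 4 free-riders keep 27 each, adding 108. Group total = 108 + 110.70 = 218.70.

218.70 dollars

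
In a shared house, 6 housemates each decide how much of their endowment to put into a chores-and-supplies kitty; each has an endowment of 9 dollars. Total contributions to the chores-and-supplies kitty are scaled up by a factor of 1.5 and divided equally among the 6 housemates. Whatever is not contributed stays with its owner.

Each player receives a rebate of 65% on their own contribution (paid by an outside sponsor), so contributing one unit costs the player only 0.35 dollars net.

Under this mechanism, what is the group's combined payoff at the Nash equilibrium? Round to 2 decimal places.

54.00 dollars

With the mechanism, a contributed unit returns (1.5/6) / 0.35 = 0.7143 per unit of net cost — still below 1 — so contributing 0 remains dominant for every player.
Everyone keeps their endowment and the group total is 6 × 9 = 54.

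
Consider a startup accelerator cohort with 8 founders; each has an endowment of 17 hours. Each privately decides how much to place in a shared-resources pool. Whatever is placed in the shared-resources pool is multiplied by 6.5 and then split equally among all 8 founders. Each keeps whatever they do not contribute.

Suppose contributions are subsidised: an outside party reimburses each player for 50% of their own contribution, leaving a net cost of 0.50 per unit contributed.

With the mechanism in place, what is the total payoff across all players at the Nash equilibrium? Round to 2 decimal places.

952.00 hours

Under the mechanism each unit contributed yields (6.5/8) / 0.50 = 1.6250 back to its contributor per unit of net cost, which exceeds 1, making full contribution the dominant choice for everyone.
So the Nash equilibrium is full contribution by all 8; the group earns 8 × (17 × 0.50 + 6.5 × 17) = 952.00.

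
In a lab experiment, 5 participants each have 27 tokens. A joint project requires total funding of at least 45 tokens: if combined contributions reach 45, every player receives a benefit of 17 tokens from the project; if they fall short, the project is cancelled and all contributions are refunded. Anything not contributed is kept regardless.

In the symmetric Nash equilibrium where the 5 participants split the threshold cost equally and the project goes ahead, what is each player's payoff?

Equal share of the threshold: 45/5 = 9.
At this profile no one gains by cutting their contribution: any cut drops the total below 45, the project is cancelled, contributions are refunded, and the deviator ends with 27, which is less than 27 − 9 + 17 = 35. Contributing more than 9 just wastes the excess. So contributing exactly 9 is a best response.
Each player's payoff: 27 − 9 + 17 = 35.

35 tokens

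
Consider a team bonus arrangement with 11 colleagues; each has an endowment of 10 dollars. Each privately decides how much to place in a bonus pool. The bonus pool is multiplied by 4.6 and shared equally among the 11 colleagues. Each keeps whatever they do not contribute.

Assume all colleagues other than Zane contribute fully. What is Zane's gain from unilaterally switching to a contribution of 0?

Switching from a contribution of 10 to 0 lets Zane keep an extra 10 dollars, but lowers the bonus pool by 10, which costs Zane their own share of that drop: 4.6/11 × 10 = 4.18.
Net gain = 10 − 4.18 = 5.82. The private return per contributed unit (0.4182) is below 1, so free-riding is indeed the best response regardless of what the others do.

5.82 dollars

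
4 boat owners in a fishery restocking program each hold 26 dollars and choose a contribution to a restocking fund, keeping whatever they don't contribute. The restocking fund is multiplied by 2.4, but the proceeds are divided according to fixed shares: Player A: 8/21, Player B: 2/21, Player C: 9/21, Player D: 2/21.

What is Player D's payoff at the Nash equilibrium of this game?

A player with share s gets back 2.4·s per unit contributed, so full contribution is dominant for anyone with s > 1/2.4 = 0.4167 and zero contribution is dominant for anyone below.
The only share above 0.4167 is Player C's 9/21, contributing 26; the remaining 3 contribute 0. Total contributed: 26.
Player D keeps 26 and receives 2.4 × 26 × 2/21 = 5.94 from the restocking fund, for a payoff of 31.94.

31.94 dollars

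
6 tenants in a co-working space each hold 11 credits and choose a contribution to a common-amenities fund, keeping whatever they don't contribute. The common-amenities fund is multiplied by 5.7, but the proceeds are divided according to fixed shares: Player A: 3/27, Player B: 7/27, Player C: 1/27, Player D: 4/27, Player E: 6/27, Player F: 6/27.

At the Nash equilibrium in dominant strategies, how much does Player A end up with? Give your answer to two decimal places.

Player j's private return per contributed unit is 5.7 × (j's share). Contributing is weakly dominant for j when that share is at least 1/5.7 = 0.1754, and contributing 0 is dominant otherwise.
Player B, Player E and Player F clear that bar, contributing 11 each; the remaining 3 contribute 0. Total contributed: 33.
Player A keeps 11 and receives 5.7 × 33 × 3/27 = 20.90 from the common-amenities fund, for a payoff of 31.90.

31.90 credits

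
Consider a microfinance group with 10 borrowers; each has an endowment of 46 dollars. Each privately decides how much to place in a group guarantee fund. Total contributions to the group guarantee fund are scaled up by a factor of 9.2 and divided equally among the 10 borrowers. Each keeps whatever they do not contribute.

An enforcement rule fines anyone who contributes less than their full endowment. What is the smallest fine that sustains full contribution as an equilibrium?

3.68 dollars

Given the others contribute fully, the best deviation is to contribute 0 (any partial contribution still incurs the fine and gives up units whose private return 0.9200 is below 1).
Deviating from 46 to 0 saves 46 dollars but forfeits the deviator's share of the drop in the group guarantee fund: 9.2/10 × 46 = 42.32.
So the deviation gain is 46 − 42.32 = 3.68, and the fine must be at least 3.68 dollars to wipe it out.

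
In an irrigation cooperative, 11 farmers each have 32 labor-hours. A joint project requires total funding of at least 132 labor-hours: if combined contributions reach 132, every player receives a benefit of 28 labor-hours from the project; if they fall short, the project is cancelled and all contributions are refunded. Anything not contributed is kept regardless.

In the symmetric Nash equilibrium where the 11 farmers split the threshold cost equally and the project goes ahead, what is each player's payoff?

48 labor-hours

Equal share of the threshold: 132/11 = 12.
At this profile no one gains by cutting their contribution: any cut drops the total below 132, the project is cancelled, contributions are refunded, and the deviator ends with 32, which is less than 32 − 12 + 28 = 48. Contributing more than 12 just wastes the excess. So contributing exactly 12 is a best response.
Each player's payoff: 32 − 12 + 28 = 48.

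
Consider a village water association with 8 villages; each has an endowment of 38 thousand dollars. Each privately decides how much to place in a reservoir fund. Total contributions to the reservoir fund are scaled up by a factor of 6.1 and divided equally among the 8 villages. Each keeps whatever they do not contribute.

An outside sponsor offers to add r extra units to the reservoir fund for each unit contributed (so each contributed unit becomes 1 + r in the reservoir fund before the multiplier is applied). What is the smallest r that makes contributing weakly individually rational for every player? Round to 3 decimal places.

0.311

With matching at rate r, one contributed unit becomes (1 + r) in the reservoir fund and returns 6.1 × (1 + r) / 8 to the contributor.
Setting this equal to 1: 1 + r = 8/6.1 = 1.3115.
So the minimum matching rate is r = 1.3115 − 1 = 0.311.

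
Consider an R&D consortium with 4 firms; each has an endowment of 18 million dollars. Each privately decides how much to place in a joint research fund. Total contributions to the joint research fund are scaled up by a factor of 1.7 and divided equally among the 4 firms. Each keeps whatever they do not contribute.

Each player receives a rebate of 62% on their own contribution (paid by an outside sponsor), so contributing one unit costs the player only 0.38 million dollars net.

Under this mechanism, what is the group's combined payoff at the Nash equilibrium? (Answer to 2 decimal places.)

167.04 million dollars

The effective private return per unit is now (1.7/4) / 0.38 = 1.1184 > 1, so every player's dominant strategy flips to full contribution.
At the Nash equilibrium everyone contributes 18. Group total payoff = 4 × (18 × 0.62 + 1.7 × 18) = 167.04.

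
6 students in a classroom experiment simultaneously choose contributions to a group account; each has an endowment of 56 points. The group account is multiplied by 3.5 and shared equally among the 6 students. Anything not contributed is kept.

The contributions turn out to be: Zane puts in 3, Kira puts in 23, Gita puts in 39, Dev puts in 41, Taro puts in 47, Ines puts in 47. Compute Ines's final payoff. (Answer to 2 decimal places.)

Total contributed: 3 + 23 + 39 + 41 + 47 + 47 = 200.
Each receives 3.5 × 200 / 6 = 116.67 from the group account.
Ines keeps 56 − 47 = 9, so Ines's payoff is 9 + 116.67 = 125.67.

125.67 points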